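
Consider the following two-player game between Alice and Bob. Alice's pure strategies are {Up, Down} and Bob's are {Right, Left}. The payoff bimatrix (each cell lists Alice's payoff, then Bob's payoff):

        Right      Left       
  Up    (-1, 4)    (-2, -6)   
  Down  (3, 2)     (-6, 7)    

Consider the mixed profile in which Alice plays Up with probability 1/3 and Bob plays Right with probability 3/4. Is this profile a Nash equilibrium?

Given Bob's mix q = 3/4, Alice's payoff from Up is -5/4 but from Down is 3/4. Alice strictly prefers Down, so Alice would not mix.
So the proposed profile is not a Nash equilibrium.

No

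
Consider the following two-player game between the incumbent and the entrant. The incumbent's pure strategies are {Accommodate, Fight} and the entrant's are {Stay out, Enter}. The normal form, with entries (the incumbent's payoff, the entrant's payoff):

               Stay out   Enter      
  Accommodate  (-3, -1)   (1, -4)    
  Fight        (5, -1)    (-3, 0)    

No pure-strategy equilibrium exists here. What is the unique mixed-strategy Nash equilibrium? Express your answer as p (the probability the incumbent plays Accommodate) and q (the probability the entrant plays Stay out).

p = 1/4, q = 1/3

For the entrant to be willing to mix, the entrant must be indifferent between Stay out and Enter, which pins down the incumbent's mix.
  the entrant's payoff from Stay out: p·(-1) + (1−p)·(-1) = -1
  the entrant's payoff from Enter: p·(-4) + (1−p)·0 = -4p
  -1 = -4p  ⇒  4p = 1  ⇒  p = 1/4.
The entrant's mix must leave the incumbent indifferent between Accommodate and Fight.
  the incumbent's payoff from Accommodate: q·(-3) + (1−q)·1 = -4q + 1
  the incumbent's payoff from Fight: q·5 + (1−q)·(-3) = 8q - 3
  -4q + 1 = 8q - 3  ⇒  -12q = -4  ⇒  q = 1/3.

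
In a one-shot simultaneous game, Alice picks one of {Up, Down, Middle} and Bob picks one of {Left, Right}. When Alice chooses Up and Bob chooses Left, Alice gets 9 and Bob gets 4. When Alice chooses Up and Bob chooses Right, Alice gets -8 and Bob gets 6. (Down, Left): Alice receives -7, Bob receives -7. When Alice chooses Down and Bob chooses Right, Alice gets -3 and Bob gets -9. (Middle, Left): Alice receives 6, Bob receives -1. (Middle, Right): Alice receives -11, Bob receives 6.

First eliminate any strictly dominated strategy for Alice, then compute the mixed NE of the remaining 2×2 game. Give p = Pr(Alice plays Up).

p = 1/2

Alice's strategy Middle is strictly dominated by Up: 9 > 6 and -8 > -11. Eliminate Middle.
Set Bob's expected payoff from Left equal to that from Right:
  Bob's payoff to Left: p·4 + (1−p)·(-7) = 11p - 7
  Bob's payoff to Right: p·6 + (1−p)·(-9) = 15p - 9
  11p - 7 = 15p - 9  ⇒  -4p = -2  ⇒  p = 1/2.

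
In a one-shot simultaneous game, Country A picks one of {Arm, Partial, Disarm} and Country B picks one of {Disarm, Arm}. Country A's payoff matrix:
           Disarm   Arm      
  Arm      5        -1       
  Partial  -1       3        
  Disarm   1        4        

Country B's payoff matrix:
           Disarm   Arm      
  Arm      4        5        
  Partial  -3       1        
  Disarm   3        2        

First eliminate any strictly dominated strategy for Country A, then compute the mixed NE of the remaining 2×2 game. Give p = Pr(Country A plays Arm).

p = 1/2

Country A's strategy Partial is strictly dominated by Disarm: 1 > -1 and 4 > 3. Eliminate Partial.
In a mixed equilibrium Country B is indifferent between Disarm and Arm; this condition fixes p.
  Country B's payoff from Disarm: p·4 + (1−p)·3 = p + 3
  Country B's payoff from Arm: p·5 + (1−p)·2 = 3p + 2
  p + 3 = 3p + 2  ⇒  -2p = -1  ⇒  p = 1/2.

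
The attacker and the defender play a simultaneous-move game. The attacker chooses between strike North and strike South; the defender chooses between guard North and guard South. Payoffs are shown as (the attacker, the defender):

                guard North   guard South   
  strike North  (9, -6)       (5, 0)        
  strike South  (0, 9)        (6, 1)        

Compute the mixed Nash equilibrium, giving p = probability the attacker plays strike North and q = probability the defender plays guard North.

p = 4/7, q = 1/10

In a mixed equilibrium the defender is indifferent between guard North and guard South; this condition fixes p.
  the defender's payoff to guard North: p·(-6) + (1−p)·9 = -15p + 9
  the defender's payoff to guard South: p·0 + (1−p)·1 = -p + 1
  -15p + 9 = -p + 1  ⇒  -14p = -8  ⇒  p = 4/7.
The defender's mix must leave the attacker indifferent between strike North and strike South.
  the attacker's expected payoff from strike North: q·9 + (1−q)·5 = 4q + 5
  the attacker's expected payoff from strike South: q·0 + (1−q)·6 = -6q + 6
  4q + 5 = -6q + 6  ⇒  10q = 1  ⇒  q = 1/10.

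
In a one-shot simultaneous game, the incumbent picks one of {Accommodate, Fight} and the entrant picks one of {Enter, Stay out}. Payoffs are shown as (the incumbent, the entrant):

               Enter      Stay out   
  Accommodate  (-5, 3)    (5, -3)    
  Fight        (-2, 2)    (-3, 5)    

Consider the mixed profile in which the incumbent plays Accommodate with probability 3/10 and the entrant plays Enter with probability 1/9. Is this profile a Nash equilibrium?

Given the incumbent's mix p = 3/10, the entrant's payoff from Enter is 23/10 but from Stay out is 13/5. The entrant strictly prefers Stay out, so the entrant would not mix.
So the proposed profile is not a Nash equilibrium.

No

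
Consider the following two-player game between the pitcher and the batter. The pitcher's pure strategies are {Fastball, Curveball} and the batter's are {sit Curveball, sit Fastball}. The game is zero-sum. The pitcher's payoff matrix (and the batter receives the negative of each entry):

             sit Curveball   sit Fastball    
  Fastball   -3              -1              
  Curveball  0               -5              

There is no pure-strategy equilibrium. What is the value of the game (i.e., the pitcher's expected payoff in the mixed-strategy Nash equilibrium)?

v = -15/7

The pitcher's indifference between Fastball and Curveball determines the batter's mixing probability q:
  the pitcher's payoff from Fastball: q·(-3) + (1−q)·(-1) = -2q - 1
  the pitcher's payoff from Curveball: q·0 + (1−q)·(-5) = 5q - 5
  -2q - 1 = 5q - 5  ⇒  -7q = -4  ⇒  q = 4/7.
The value is the pitcher's expected payoff against this mix (using Fastball): (4/7)·(-3) + (3/7)·(-1) = -15/7.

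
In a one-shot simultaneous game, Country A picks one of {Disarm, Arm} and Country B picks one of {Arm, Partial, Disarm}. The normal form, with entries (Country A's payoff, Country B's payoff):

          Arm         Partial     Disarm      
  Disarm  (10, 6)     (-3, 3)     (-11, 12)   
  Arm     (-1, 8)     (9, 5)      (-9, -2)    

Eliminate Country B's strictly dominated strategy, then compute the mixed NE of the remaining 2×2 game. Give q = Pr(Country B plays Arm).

Country B's strategy Partial is strictly dominated by Arm: 6 > 3 and 8 > 5. Eliminate Partial.
Country B's mix must leave Country A indifferent between Disarm and Arm.
  Country A's payoff to Disarm: q·10 + (1−q)·(-11) = 21q - 11
  Country A's payoff to Arm: q·(-1) + (1−q)·(-9) = 8q - 9
  21q - 11 = 8q - 9  ⇒  13q = 2  ⇒  q = 2/13.

q = 2/13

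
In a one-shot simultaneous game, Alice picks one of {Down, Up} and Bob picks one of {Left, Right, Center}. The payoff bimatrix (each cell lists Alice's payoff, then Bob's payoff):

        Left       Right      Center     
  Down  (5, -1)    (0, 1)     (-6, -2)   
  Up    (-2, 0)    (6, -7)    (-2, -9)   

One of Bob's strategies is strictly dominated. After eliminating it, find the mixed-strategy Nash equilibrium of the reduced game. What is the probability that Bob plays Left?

Bob's strategy Center is strictly dominated by Right: 1 > -2 and -7 > -9. Eliminate Center.
Set Alice's expected payoff from Down equal to that from Up:
  Alice's expected payoff from Down: q·5 + (1−q)·0 = 5q
  Alice's expected payoff from Up: q·(-2) + (1−q)·6 = -8q + 6
  5q = -8q + 6  ⇒  13q = 6  ⇒  q = 6/13.

q = 6/13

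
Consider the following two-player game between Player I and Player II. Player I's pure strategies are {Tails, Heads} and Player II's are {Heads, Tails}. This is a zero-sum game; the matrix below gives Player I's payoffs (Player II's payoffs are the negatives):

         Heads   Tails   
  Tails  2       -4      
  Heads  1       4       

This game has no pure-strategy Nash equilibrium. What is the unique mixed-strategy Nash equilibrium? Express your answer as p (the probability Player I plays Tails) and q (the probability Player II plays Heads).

p = 1/3, q = 8/9

In a mixed equilibrium Player II is indifferent between Heads and Tails; this condition fixes p.
  Player II's payoff from Heads: p·(-2) + (1−p)·(-1) = -p - 1
  Player II's payoff from Tails: p·4 + (1−p)·(-4) = 8p - 4
  -p - 1 = 8p - 4  ⇒  -9p = -3  ⇒  p = 1/3.
In a mixed equilibrium Player I is indifferent between Tails and Heads; this condition fixes q.
  Player I's payoff to Tails: q·2 + (1−q)·(-4) = 6q - 4
  Player I's payoff to Heads: q·1 + (1−q)·4 = -3q + 4
  6q - 4 = -3q + 4  ⇒  9q = 8  ⇒  q = 8/9.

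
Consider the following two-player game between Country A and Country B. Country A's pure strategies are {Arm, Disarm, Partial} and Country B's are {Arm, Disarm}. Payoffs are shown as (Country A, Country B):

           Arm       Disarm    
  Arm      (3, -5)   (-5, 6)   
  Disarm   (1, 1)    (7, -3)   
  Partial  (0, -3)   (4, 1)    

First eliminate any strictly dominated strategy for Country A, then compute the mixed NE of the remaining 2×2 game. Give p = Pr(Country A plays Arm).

p = 4/15

Country A's strategy Partial is strictly dominated by Disarm: 1 > 0 and 7 > 4. Eliminate Partial.
Country A's mix must leave Country B indifferent between Arm and Disarm.
  Country B's payoff to Arm: p·(-5) + (1−p)·1 = -6p + 1
  Country B's payoff to Disarm: p·6 + (1−p)·(-3) = 9p - 3
  -6p + 1 = 9p - 3  ⇒  -15p = -4  ⇒  p = 4/15.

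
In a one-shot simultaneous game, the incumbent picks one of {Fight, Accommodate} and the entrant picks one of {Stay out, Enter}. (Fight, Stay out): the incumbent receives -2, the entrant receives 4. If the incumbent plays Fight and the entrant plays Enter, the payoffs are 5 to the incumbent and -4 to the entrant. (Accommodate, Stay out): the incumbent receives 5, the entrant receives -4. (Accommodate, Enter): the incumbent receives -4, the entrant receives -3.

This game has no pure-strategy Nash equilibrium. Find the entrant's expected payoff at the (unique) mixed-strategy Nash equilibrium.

Set the entrant's expected payoff from Stay out equal to that from Enter:
  the entrant's expected payoff from Stay out: p·4 + (1−p)·(-4) = 8p - 4
  the entrant's expected payoff from Enter: p·(-4) + (1−p)·(-3) = -p - 3
  8p - 4 = -p - 3  ⇒  9p = 1  ⇒  p = 1/9.
At equilibrium the entrant is indifferent across columns, so the entrant's payoff equals the payoff from Stay out: (1/9)·4 + (8/9)·(-4) = -28/9.

-28/9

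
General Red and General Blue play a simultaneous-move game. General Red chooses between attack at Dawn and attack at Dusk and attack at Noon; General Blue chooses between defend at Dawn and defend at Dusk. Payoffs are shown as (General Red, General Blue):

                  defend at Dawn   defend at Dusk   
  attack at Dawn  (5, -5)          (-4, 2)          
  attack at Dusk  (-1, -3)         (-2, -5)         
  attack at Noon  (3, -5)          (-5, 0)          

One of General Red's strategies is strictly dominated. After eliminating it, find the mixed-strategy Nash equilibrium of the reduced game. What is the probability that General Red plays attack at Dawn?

p = 2/9

General Red's strategy attack at Noon is strictly dominated by attack at Dawn: 5 > 3 and -4 > -5. Eliminate attack at Noon.
General Blue's indifference between defend at Dawn and defend at Dusk determines General Red's mixing probability p:
  General Blue's expected payoff from defend at Dawn: p·(-5) + (1−p)·(-3) = -2p - 3
  General Blue's expected payoff from defend at Dusk: p·2 + (1−p)·(-5) = 7p - 5
  -2p - 3 = 7p - 5  ⇒  -9p = -2  ⇒  p = 2/9.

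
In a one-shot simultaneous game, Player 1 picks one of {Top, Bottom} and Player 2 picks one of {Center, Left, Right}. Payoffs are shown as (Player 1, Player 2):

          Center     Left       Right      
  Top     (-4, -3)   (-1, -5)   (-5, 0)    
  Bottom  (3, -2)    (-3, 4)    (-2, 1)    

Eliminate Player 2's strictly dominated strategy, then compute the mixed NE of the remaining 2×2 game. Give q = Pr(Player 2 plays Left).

q = 3/5

Player 2's strategy Center is strictly dominated by Right: 0 > -3 and 1 > -2. Eliminate Center.
Set Player 1's expected payoff from Top equal to that from Bottom:
  Player 1's expected payoff from Top: q·(-1) + (1−q)·(-5) = 4q - 5
  Player 1's expected payoff from Bottom: q·(-3) + (1−q)·(-2) = -q - 2
  4q - 5 = -q - 2  ⇒  5q = 3  ⇒  q = 3/5.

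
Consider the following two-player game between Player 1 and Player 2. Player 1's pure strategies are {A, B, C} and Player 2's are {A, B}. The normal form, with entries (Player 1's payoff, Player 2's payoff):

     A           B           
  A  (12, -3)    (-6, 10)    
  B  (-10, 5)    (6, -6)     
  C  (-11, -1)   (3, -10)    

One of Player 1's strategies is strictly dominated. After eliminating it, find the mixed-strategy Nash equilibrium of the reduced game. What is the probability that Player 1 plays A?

Player 1's strategy C is strictly dominated by B: -10 > -11 and 6 > 3. Eliminate C.
In a mixed equilibrium Player 2 is indifferent between A and B; this condition fixes p.
  Player 2's payoff from A: p·(-3) + (1−p)·5 = -8p + 5
  Player 2's payoff from B: p·10 + (1−p)·(-6) = 16p - 6
  -8p + 5 = 16p - 6  ⇒  -24p = -11  ⇒  p = 11/24.

p = 11/24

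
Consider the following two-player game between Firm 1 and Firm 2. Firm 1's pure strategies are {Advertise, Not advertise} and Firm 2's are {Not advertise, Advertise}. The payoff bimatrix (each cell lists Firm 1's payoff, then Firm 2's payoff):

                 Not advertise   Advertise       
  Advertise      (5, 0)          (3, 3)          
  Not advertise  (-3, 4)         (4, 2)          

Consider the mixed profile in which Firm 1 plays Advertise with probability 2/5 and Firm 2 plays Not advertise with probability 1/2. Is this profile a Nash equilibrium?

No

Given Firm 2's mix q = 1/2, Firm 1's payoff from Advertise is 4 but from Not advertise is 1/2. Firm 1 strictly prefers Advertise, so Firm 1 would not mix.
So the proposed profile is not a Nash equilibrium.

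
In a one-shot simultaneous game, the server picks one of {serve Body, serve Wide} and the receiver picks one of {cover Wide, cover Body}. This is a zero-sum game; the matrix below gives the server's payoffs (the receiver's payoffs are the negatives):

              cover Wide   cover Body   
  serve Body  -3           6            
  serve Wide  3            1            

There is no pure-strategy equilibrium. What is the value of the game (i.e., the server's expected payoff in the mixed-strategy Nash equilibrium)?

v = 21/11

The receiver's mix must leave the server indifferent between serve Body and serve Wide.
  the server's expected payoff from serve Body: q·(-3) + (1−q)·6 = -9q + 6
  the server's expected payoff from serve Wide: q·3 + (1−q)·1 = 2q + 1
  -9q + 6 = 2q + 1  ⇒  -11q = -5  ⇒  q = 5/11.
The value is the server's expected payoff against this mix (using serve Body): (5/11)·(-3) + (6/11)·6 = 21/11.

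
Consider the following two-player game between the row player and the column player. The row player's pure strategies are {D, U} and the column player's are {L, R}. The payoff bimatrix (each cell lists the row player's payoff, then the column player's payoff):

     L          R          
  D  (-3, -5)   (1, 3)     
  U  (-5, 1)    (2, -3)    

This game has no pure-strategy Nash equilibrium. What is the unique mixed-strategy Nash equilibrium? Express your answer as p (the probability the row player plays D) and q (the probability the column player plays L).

p = 1/3, q = 1/3

For the column player to be willing to mix, the column player must be indifferent between L and R, which pins down the row player's mix.
  the column player's payoff from L: p·(-5) + (1−p)·1 = -6p + 1
  the column player's payoff from R: p·3 + (1−p)·(-3) = 6p - 3
  -6p + 1 = 6p - 3  ⇒  -12p = -4  ⇒  p = 1/3.
For the row player to be willing to mix, the row player must be indifferent between D and U, which pins down the column player's mix.
  the row player's expected payoff from D: q·(-3) + (1−q)·1 = -4q + 1
  the row player's expected payoff from U: q·(-5) + (1−q)·2 = -7q + 2
  -4q + 1 = -7q + 2  ⇒  3q = 1  ⇒  q = 1/3.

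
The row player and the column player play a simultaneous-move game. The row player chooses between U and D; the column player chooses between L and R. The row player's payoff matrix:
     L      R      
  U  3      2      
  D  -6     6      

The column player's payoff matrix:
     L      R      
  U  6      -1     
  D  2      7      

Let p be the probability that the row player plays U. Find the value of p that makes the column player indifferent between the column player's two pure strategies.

p = 5/12

For the column player to be willing to mix, the column player must be indifferent between L and R, which pins down the row player's mix.
  the column player's expected payoff from L: p·6 + (1−p)·2 = 4p + 2
  the column player's expected payoff from R: p·(-1) + (1−p)·7 = -8p + 7
  4p + 2 = -8p + 7  ⇒  12p = 5  ⇒  p = 5/12.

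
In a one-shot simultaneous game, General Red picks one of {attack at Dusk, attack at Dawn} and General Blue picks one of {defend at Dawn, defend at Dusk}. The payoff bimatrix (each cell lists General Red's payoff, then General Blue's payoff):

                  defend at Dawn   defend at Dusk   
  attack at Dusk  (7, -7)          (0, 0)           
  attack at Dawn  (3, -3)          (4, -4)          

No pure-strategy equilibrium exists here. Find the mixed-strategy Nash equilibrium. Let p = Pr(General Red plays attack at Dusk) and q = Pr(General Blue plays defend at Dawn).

Set General Blue's expected payoff from defend at Dawn equal to that from defend at Dusk:
  General Blue's expected payoff from defend at Dawn: p·(-7) + (1−p)·(-3) = -4p - 3
  General Blue's expected payoff from defend at Dusk: p·0 + (1−p)·(-4) = 4p - 4
  -4p - 3 = 4p - 4  ⇒  -8p = -1  ⇒  p = 1/8.
General Red's indifference between attack at Dusk and attack at Dawn determines General Blue's mixing probability q:
  General Red's payoff to attack at Dusk: q·7 + (1−q)·0 = 7q
  General Red's payoff to attack at Dawn: q·3 + (1−q)·4 = -q + 4
  7q = -q + 4  ⇒  8q = 4  ⇒  q = 1/2.

p = 1/8, q = 1/2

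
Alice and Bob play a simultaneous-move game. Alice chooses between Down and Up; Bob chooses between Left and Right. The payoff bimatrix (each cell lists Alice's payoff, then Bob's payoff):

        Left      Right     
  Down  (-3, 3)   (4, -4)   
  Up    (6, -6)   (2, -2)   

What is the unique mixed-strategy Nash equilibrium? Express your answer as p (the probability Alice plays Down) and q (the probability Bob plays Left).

p = 4/11, q = 2/11

Alice's mix must leave Bob indifferent between Left and Right.
  Bob's payoff from Left: p·3 + (1−p)·(-6) = 9p - 6
  Bob's payoff from Right: p·(-4) + (1−p)·(-2) = -2p - 2
  9p - 6 = -2p - 2  ⇒  11p = 4  ⇒  p = 4/11.
Bob's mix must leave Alice indifferent between Down and Up.
  Alice's expected payoff from Down: q·(-3) + (1−q)·4 = -7q + 4
  Alice's expected payoff from Up: q·6 + (1−q)·2 = 4q + 2
  -7q + 4 = 4q + 2  ⇒  -11q = -2  ⇒  q = 2/11.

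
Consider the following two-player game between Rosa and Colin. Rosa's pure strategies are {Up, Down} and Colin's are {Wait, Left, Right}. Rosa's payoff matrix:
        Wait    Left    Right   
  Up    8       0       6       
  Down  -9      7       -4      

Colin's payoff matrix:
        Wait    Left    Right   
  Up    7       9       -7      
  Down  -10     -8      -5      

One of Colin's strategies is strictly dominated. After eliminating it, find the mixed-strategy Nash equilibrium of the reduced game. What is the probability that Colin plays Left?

Colin's strategy Wait is strictly dominated by Left: 9 > 7 and -8 > -10. Eliminate Wait.
For Rosa to be willing to mix, Rosa must be indifferent between Up and Down, which pins down Colin's mix.
  Rosa's expected payoff from Up: q·0 + (1−q)·6 = -6q + 6
  Rosa's expected payoff from Down: q·7 + (1−q)·(-4) = 11q - 4
  -6q + 6 = 11q - 4  ⇒  -17q = -10  ⇒  q = 10/17.

q = 10/17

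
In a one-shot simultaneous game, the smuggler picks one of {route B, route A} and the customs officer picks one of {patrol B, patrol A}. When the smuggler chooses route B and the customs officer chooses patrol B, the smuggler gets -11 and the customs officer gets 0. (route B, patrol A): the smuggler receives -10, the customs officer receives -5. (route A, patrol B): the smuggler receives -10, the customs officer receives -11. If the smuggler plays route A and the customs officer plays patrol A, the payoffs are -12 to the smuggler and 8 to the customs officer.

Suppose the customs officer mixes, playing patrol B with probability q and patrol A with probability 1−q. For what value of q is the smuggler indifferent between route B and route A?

q = 2/3

For the smuggler to be willing to mix, the smuggler must be indifferent between route B and route A, which pins down the customs officer's mix.
  the smuggler's expected payoff from route B: q·(-11) + (1−q)·(-10) = -q - 10
  the smuggler's expected payoff from route A: q·(-10) + (1−q)·(-12) = 2q - 12
  -q - 10 = 2q - 12  ⇒  -3q = -2  ⇒  q = 2/3.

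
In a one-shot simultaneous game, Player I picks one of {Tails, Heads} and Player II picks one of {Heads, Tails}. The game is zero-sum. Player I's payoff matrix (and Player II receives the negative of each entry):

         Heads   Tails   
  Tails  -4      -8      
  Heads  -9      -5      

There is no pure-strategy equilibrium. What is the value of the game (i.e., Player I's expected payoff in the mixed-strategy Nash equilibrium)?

For Player I to be willing to mix, Player I must be indifferent between Tails and Heads, which pins down Player II's mix.
  Player I's payoff to Tails: q·(-4) + (1−q)·(-8) = 4q - 8
  Player I's payoff to Heads: q·(-9) + (1−q)·(-5) = -4q - 5
  4q - 8 = -4q - 5  ⇒  8q = 3  ⇒  q = 3/8.
The value is Player I's expected payoff against this mix (using Tails): (3/8)·(-4) + (5/8)·(-8) = -13/2.

v = -13/2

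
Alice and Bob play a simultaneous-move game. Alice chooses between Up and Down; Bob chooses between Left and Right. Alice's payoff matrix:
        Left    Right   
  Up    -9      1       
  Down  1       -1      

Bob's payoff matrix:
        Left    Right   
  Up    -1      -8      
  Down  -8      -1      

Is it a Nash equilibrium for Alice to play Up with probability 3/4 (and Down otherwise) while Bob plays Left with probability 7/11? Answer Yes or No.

Given Alice's mix p = 3/4, Bob's payoff from Left is -11/4 but from Right is -25/4. Bob strictly prefers Left, so Bob would not mix.
So the proposed profile is not a Nash equilibrium.

No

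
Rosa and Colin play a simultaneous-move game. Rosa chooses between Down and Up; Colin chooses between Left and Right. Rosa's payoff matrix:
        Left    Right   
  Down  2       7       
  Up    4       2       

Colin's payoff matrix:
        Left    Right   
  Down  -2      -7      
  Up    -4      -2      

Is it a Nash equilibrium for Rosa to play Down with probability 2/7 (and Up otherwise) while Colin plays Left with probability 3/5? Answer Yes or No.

No

Given Colin's mix q = 3/5, Rosa's payoff from Down is 4 but from Up is 16/5. Rosa strictly prefers Down, so Rosa would not mix.
So the proposed profile is not a Nash equilibrium.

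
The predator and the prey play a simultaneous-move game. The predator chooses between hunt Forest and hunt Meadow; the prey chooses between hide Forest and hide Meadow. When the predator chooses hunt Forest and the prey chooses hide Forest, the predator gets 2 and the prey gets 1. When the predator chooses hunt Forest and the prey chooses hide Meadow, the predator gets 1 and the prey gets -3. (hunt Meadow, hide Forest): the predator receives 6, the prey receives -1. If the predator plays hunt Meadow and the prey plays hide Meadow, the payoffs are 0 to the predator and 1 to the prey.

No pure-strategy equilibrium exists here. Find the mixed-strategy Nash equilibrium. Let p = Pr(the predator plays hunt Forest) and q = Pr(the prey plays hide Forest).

p = 1/3, q = 1/5

Set the prey's expected payoff from hide Forest equal to that from hide Meadow:
  the prey's payoff from hide Forest: p·1 + (1−p)·(-1) = 2p - 1
  the prey's payoff from hide Meadow: p·(-3) + (1−p)·1 = -4p + 1
  2p - 1 = -4p + 1  ⇒  6p = 2  ⇒  p = 1/3.
The predator's indifference between hunt Forest and hunt Meadow determines the prey's mixing probability q:
  the predator's expected payoff from hunt Forest: q·2 + (1−q)·1 = q + 1
  the predator's expected payoff from hunt Meadow: q·6 + (1−q)·0 = 6q
  q + 1 = 6q  ⇒  -5q = -1  ⇒  q = 1/5.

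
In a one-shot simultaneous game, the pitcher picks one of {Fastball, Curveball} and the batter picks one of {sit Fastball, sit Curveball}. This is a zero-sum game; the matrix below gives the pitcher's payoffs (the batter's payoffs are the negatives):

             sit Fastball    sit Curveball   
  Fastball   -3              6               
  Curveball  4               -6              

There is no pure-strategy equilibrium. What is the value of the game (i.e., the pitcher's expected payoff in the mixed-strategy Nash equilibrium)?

In a mixed equilibrium the pitcher is indifferent between Fastball and Curveball; this condition fixes q.
  the pitcher's payoff from Fastball: q·(-3) + (1−q)·6 = -9q + 6
  the pitcher's payoff from Curveball: q·4 + (1−q)·(-6) = 10q - 6
  -9q + 6 = 10q - 6  ⇒  -19q = -12  ⇒  q = 12/19.
The value is the pitcher's expected payoff against this mix (using Fastball): (12/19)·(-3) + (7/19)·6 = 6/19.

v = 6/19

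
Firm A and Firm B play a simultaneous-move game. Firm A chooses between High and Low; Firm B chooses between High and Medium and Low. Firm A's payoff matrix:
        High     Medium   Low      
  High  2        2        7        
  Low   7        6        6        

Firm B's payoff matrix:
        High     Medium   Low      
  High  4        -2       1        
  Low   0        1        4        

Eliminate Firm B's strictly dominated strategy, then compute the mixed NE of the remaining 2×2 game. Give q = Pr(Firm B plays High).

Firm B's strategy Medium is strictly dominated by Low: 1 > -2 and 4 > 1. Eliminate Medium.
Firm A's indifference between High and Low determines Firm B's mixing probability q:
  Firm A's expected payoff from High: q·2 + (1−q)·7 = -5q + 7
  Firm A's expected payoff from Low: q·7 + (1−q)·6 = q + 6
  -5q + 7 = q + 6  ⇒  -6q = -1  ⇒  q = 1/6.

q = 1/6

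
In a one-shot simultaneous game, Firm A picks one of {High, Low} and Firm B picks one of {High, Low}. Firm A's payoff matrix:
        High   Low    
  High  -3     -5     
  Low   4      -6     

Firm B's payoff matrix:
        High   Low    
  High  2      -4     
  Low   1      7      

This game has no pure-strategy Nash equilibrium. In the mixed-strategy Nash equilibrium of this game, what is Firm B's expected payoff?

3/2

Set Firm B's expected payoff from High equal to that from Low:
  Firm B's expected payoff from High: p·2 + (1−p)·1 = p + 1
  Firm B's expected payoff from Low: p·(-4) + (1−p)·7 = -11p + 7
  p + 1 = -11p + 7  ⇒  12p = 6  ⇒  p = 1/2.
At equilibrium Firm B is indifferent across columns, so Firm B's payoff equals the payoff from High: (1/2)·2 + (1/2)·1 = 3/2.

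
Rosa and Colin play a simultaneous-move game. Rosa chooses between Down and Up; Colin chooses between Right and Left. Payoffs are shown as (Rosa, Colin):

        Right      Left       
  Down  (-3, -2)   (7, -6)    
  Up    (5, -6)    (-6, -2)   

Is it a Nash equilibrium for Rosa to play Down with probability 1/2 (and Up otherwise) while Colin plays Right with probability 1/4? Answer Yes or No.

No

Given Colin's mix q = 1/4, Rosa's payoff from Down is 9/2 but from Up is -13/4. Rosa strictly prefers Down, so Rosa would not mix.
So the proposed profile is not a Nash equilibrium.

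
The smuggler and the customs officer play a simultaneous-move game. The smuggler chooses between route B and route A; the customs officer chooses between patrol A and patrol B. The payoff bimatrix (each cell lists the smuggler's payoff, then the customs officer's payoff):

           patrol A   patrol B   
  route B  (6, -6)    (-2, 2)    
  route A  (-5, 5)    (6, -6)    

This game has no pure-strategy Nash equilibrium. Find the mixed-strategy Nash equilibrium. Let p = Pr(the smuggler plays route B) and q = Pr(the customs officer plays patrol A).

In a mixed equilibrium the customs officer is indifferent between patrol A and patrol B; this condition fixes p.
  the customs officer's expected payoff from patrol A: p·(-6) + (1−p)·5 = -11p + 5
  the customs officer's expected payoff from patrol B: p·2 + (1−p)·(-6) = 8p - 6
  -11p + 5 = 8p - 6  ⇒  -19p = -11  ⇒  p = 11/19.
For the smuggler to be willing to mix, the smuggler must be indifferent between route B and route A, which pins down the customs officer's mix.
  the smuggler's payoff to route B: q·6 + (1−q)·(-2) = 8q - 2
  the smuggler's payoff to route A: q·(-5) + (1−q)·6 = -11q + 6
  8q - 2 = -11q + 6  ⇒  19q = 8  ⇒  q = 8/19.

p = 11/19, q = 8/19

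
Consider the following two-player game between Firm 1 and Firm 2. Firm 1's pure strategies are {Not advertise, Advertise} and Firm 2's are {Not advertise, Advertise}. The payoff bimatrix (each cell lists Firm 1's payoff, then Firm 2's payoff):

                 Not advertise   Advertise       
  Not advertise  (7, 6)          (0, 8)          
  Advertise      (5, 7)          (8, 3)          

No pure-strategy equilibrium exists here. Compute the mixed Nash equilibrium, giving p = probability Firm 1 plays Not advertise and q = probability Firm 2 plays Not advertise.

In a mixed equilibrium Firm 2 is indifferent between Not advertise and Advertise; this condition fixes p.
  Firm 2's payoff from Not advertise: p·6 + (1−p)·7 = -p + 7
  Firm 2's payoff from Advertise: p·8 + (1−p)·3 = 5p + 3
  -p + 7 = 5p + 3  ⇒  -6p = -4  ⇒  p = 2/3.
In a mixed equilibrium Firm 1 is indifferent between Not advertise and Advertise; this condition fixes q.
  Firm 1's expected payoff from Not advertise: q·7 + (1−q)·0 = 7q
  Firm 1's expected payoff from Advertise: q·5 + (1−q)·8 = -3q + 8
  7q = -3q + 8  ⇒  10q = 8  ⇒  q = 4/5.

p = 2/3, q = 4/5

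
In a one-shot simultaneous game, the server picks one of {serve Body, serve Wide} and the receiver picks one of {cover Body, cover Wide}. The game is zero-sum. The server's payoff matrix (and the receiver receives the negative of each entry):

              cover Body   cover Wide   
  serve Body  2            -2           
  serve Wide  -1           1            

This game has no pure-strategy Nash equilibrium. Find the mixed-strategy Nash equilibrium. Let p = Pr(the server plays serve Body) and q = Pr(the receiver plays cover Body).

For the receiver to be willing to mix, the receiver must be indifferent between cover Body and cover Wide, which pins down the server's mix.
  the receiver's expected payoff from cover Body: p·(-2) + (1−p)·1 = -3p + 1
  the receiver's expected payoff from cover Wide: p·2 + (1−p)·(-1) = 3p - 1
  -3p + 1 = 3p - 1  ⇒  -6p = -2  ⇒  p = 1/3.
For the server to be willing to mix, the server must be indifferent between serve Body and serve Wide, which pins down the receiver's mix.
  the server's expected payoff from serve Body: q·2 + (1−q)·(-2) = 4q - 2
  the server's expected payoff from serve Wide: q·(-1) + (1−q)·1 = -2q + 1
  4q - 2 = -2q + 1  ⇒  6q = 3  ⇒  q = 1/2.

p = 1/3, q = 1/2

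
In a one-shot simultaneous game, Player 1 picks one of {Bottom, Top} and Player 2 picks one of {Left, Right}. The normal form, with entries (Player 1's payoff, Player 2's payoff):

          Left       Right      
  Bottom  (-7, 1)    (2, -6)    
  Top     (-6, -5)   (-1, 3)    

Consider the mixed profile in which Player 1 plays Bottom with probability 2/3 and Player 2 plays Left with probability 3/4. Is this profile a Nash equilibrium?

No

Given Player 1's mix p = 2/3, Player 2's payoff from Left is -1 but from Right is -3. Player 2 strictly prefers Left, so Player 2 would not mix.
So the proposed profile is not a Nash equilibrium.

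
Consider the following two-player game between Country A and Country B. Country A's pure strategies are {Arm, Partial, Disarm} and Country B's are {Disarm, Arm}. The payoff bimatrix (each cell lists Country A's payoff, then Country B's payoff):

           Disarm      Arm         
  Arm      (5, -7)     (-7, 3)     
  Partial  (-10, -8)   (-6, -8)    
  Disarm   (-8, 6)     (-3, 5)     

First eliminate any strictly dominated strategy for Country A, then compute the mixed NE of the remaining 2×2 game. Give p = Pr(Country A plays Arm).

p = 1/11

Country A's strategy Partial is strictly dominated by Disarm: -8 > -10 and -3 > -6. Eliminate Partial.
Set Country B's expected payoff from Disarm equal to that from Arm:
  Country B's payoff from Disarm: p·(-7) + (1−p)·6 = -13p + 6
  Country B's payoff from Arm: p·3 + (1−p)·5 = -2p + 5
  -13p + 6 = -2p + 5  ⇒  -11p = -1  ⇒  p = 1/11.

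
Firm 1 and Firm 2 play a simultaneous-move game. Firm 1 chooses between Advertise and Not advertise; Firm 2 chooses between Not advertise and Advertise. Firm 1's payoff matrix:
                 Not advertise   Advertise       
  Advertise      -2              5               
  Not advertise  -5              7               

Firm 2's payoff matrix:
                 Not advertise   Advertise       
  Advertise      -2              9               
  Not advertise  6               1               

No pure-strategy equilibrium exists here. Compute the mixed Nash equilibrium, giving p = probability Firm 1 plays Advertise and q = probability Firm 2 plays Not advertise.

In a mixed equilibrium Firm 2 is indifferent between Not advertise and Advertise; this condition fixes p.
  Firm 2's expected payoff from Not advertise: p·(-2) + (1−p)·6 = -8p + 6
  Firm 2's expected payoff from Advertise: p·9 + (1−p)·1 = 8p + 1
  -8p + 6 = 8p + 1  ⇒  -16p = -5  ⇒  p = 5/16.
Firm 2's mix must leave Firm 1 indifferent between Advertise and Not advertise.
  Firm 1's payoff from Advertise: q·(-2) + (1−q)·5 = -7q + 5
  Firm 1's payoff from Not advertise: q·(-5) + (1−q)·7 = -12q + 7
  -7q + 5 = -12q + 7  ⇒  5q = 2  ⇒  q = 2/5.

p = 5/16, q = 2/5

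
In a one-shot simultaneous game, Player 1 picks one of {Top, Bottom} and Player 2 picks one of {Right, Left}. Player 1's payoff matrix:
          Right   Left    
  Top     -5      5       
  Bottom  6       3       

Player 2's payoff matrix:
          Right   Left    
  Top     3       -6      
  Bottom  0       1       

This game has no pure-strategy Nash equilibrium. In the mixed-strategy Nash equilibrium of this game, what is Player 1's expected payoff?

Set Player 1's expected payoff from Top equal to that from Bottom:
  Player 1's payoff from Top: q·(-5) + (1−q)·5 = -10q + 5
  Player 1's payoff from Bottom: q·6 + (1−q)·3 = 3q + 3
  -10q + 5 = 3q + 3  ⇒  -13q = -2  ⇒  q = 2/13.
At equilibrium Player 1 is indifferent across rows, so Player 1's payoff equals the payoff from Top: (2/13)·(-5) + (11/13)·5 = 45/13.

45/13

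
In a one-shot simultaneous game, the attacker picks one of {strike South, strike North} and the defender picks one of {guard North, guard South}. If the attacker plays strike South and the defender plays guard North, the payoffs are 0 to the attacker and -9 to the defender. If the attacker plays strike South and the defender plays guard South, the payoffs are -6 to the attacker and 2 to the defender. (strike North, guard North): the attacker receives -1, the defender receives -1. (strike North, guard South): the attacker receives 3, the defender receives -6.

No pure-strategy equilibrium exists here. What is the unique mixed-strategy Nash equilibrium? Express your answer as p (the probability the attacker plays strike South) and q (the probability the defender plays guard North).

The attacker's mix must leave the defender indifferent between guard North and guard South.
  the defender's expected payoff from guard North: p·(-9) + (1−p)·(-1) = -8p - 1
  the defender's expected payoff from guard South: p·2 + (1−p)·(-6) = 8p - 6
  -8p - 1 = 8p - 6  ⇒  -16p = -5  ⇒  p = 5/16.
The attacker's indifference between strike South and strike North determines the defender's mixing probability q:
  the attacker's payoff to strike South: q·0 + (1−q)·(-6) = 6q - 6
  the attacker's payoff to strike North: q·(-1) + (1−q)·3 = -4q + 3
  6q - 6 = -4q + 3  ⇒  10q = 9  ⇒  q = 9/10.

p = 5/16, q = 9/10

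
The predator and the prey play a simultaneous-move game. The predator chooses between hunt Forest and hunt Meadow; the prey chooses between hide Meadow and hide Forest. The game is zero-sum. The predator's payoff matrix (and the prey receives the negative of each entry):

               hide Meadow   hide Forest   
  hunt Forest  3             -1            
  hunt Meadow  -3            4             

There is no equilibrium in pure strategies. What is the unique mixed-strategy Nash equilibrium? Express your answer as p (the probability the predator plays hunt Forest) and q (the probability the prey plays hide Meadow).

p = 7/11, q = 5/11

Set the prey's expected payoff from hide Meadow equal to that from hide Forest:
  the prey's payoff from hide Meadow: p·(-3) + (1−p)·3 = -6p + 3
  the prey's payoff from hide Forest: p·1 + (1−p)·(-4) = 5p - 4
  -6p + 3 = 5p - 4  ⇒  -11p = -7  ⇒  p = 7/11.
The prey's mix must leave the predator indifferent between hunt Forest and hunt Meadow.
  the predator's expected payoff from hunt Forest: q·3 + (1−q)·(-1) = 4q - 1
  the predator's expected payoff from hunt Meadow: q·(-3) + (1−q)·4 = -7q + 4
  4q - 1 = -7q + 4  ⇒  11q = 5  ⇒  q = 5/11.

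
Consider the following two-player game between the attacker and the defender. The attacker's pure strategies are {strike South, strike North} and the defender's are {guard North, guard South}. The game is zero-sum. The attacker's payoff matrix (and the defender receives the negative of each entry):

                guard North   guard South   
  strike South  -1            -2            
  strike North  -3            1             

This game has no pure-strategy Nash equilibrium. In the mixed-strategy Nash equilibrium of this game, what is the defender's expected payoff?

In a mixed equilibrium the defender is indifferent between guard North and guard South; this condition fixes p.
  the defender's expected payoff from guard North: p·1 + (1−p)·3 = -2p + 3
  the defender's expected payoff from guard South: p·2 + (1−p)·(-1) = 3p - 1
  -2p + 3 = 3p - 1  ⇒  -5p = -4  ⇒  p = 4/5.
At equilibrium the defender is indifferent across columns, so the defender's payoff equals the payoff from guard North: (4/5)·1 + (1/5)·3 = 7/5.

7/5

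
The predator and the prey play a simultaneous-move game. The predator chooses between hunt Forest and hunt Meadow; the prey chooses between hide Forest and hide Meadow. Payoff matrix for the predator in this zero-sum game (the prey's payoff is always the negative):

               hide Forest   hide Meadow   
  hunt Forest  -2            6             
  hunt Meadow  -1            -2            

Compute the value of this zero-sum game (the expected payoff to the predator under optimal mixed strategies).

The predator's indifference between hunt Forest and hunt Meadow determines the prey's mixing probability q:
  the predator's payoff to hunt Forest: q·(-2) + (1−q)·6 = -8q + 6
  the predator's payoff to hunt Meadow: q·(-1) + (1−q)·(-2) = q - 2
  -8q + 6 = q - 2  ⇒  -9q = -8  ⇒  q = 8/9.
The value is the predator's expected payoff against this mix (using hunt Forest): (8/9)·(-2) + (1/9)·6 = -10/9.

v = -10/9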